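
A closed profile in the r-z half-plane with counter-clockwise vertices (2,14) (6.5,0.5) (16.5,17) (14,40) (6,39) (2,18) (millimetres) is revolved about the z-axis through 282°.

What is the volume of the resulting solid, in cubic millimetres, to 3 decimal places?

Profile (r,z), 6 vertices: (2,14) (6.5,0.5) (16.5,17) (14,40) (6,39) (2,18)
edge 0: (2,14)→(6.5,0.5)  cross = 2·0.5 − 6.5·14 = -90.0000; (r_i+r_j)·cross = 8.5·-90.0000 = -765.0000
edge 1: (6.5,0.5)→(16.5,17)  cross = 6.5·17 − 16.5·0.5 = 102.2500; (r_i+r_j)·cross = 23·102.2500 = 2351.7500
edge 2: (16.5,17)→(14,40)  cross = 16.5·40 − 14·17 = 422.0000; (r_i+r_j)·cross = 30.5·422.0000 = 12871.0000
edge 3: (14,40)→(6,39)  cross = 14·39 − 6·40 = 306.0000; (r_i+r_j)·cross = 20·306.0000 = 6120.0000
edge 4: (6,39)→(2,18)  cross = 6·18 − 2·39 = 30.0000; (r_i+r_j)·cross = 8·30.0000 = 240.0000
edge 5: (2,18)→(2,14)  cross = 2·14 − 2·18 = -8.0000; (r_i+r_j)·cross = 4·-8.0000 = -32.0000
Σcross = 762.2500 → A = |Σcross|/2 = 381.1250 mm²
Σ(r_i+r_j)·cross = 20785.7500 → first moment M = |Σ|/6 = 3464.2917
R_c = M/A = 3464.2917/381.1250 = 9.0896 mm
θ = 282° = 4.921828 rad
V = θ·R_c·A = 4.921828·9.0896·381.1250 = 17050.649 mm³

Volume = 17050.649 mm³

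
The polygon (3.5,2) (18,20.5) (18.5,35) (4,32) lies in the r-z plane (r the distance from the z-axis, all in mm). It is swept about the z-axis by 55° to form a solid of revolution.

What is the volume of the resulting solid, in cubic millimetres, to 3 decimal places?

Volume = 3089.538 mm³

Profile (r,z), 4 vertices: (3.5,2) (18,20.5) (18.5,35) (4,32)
edge 0: (3.5,2)→(18,20.5)  cross = 3.5·20.5 − 18·2 = 35.7500; (r_i+r_j)·cross = 21.5·35.7500 = 768.6250
edge 1: (18,20.5)→(18.5,35)  cross = 18·35 − 18.5·20.5 = 250.7500; (r_i+r_j)·cross = 36.5·250.7500 = 9152.3750
edge 2: (18.5,35)→(4,32)  cross = 18.5·32 − 4·35 = 452.0000; (r_i+r_j)·cross = 22.5·452.0000 = 10170.0000
edge 3: (4,32)→(3.5,2)  cross = 4·2 − 3.5·32 = -104.0000; (r_i+r_j)·cross = 7.5·-104.0000 = -780.0000
Σcross = 634.5000 → A = |Σcross|/2 = 317.2500 mm²
Σ(r_i+r_j)·cross = 19311.0000 → first moment M = |Σ|/6 = 3218.5000
R_c = M/A = 3218.5000/317.2500 = 10.1450 mm
θ = 55° = 0.959931 rad
V = θ·R_c·A = 0.959931·10.1450·317.2500 = 3089.538 mm³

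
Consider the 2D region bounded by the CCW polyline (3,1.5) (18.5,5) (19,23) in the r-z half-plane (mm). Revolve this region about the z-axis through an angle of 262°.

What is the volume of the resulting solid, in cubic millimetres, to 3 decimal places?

Volume = 8557.639 mm³

Profile (r,z), 3 vertices: (3,1.5) (18.5,5) (19,23)
edge 0: (3,1.5)→(18.5,5)  cross = 3·5 − 18.5·1.5 = -12.7500; (r_i+r_j)·cross = 21.5·-12.7500 = -274.1250
edge 1: (18.5,5)→(19,23)  cross = 18.5·23 − 19·5 = 330.5000; (r_i+r_j)·cross = 37.5·330.5000 = 12393.7500
edge 2: (19,23)→(3,1.5)  cross = 19·1.5 − 3·23 = -40.5000; (r_i+r_j)·cross = 22·-40.5000 = -891.0000
Σcross = 277.2500 → A = |Σcross|/2 = 138.6250 mm²
Σ(r_i+r_j)·cross = 11228.6250 → first moment M = |Σ|/6 = 1871.4375
R_c = M/A = 1871.4375/138.6250 = 13.5000 mm
θ = 262° = 4.572763 rad
V = θ·R_c·A = 4.572763·13.5000·138.6250 = 8557.639 mm³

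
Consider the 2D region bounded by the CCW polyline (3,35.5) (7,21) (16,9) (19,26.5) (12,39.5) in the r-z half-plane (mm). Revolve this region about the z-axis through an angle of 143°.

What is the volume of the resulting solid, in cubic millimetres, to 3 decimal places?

Profile (r,z), 5 vertices: (3,35.5) (7,21) (16,9) (19,26.5) (12,39.5)
edge 0: (3,35.5)→(7,21)  cross = 3·21 − 7·35.5 = -185.5000; (r_i+r_j)·cross = 10·-185.5000 = -1855.0000
edge 1: (7,21)→(16,9)  cross = 7·9 − 16·21 = -273.0000; (r_i+r_j)·cross = 23·-273.0000 = -6279.0000
edge 2: (16,9)→(19,26.5)  cross = 16·26.5 − 19·9 = 253.0000; (r_i+r_j)·cross = 35·253.0000 = 8855.0000
edge 3: (19,26.5)→(12,39.5)  cross = 19·39.5 − 12·26.5 = 432.5000; (r_i+r_j)·cross = 31·432.5000 = 13407.5000
edge 4: (12,39.5)→(3,35.5)  cross = 12·35.5 − 3·39.5 = 307.5000; (r_i+r_j)·cross = 15·307.5000 = 4612.5000
Σcross = 534.5000 → A = |Σcross|/2 = 267.2500 mm²
Σ(r_i+r_j)·cross = 18741.0000 → first moment M = |Σ|/6 = 3123.5000
R_c = M/A = 3123.5000/267.2500 = 11.6876 mm
θ = 143° = 2.495821 rad
V = θ·R_c·A = 2.495821·11.6876·267.2500 = 7795.696 mm³

Volume = 7795.696 mm³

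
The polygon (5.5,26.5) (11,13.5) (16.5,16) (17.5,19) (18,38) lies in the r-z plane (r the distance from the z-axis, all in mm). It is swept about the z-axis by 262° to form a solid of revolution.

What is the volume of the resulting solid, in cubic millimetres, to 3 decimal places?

Volume = 10695.120 mm³

Profile (r,z), 5 vertices: (5.5,26.5) (11,13.5) (16.5,16) (17.5,19) (18,38)
edge 0: (5.5,26.5)→(11,13.5)  cross = 5.5·13.5 − 11·26.5 = -217.2500; (r_i+r_j)·cross = 16.5·-217.2500 = -3584.6250
edge 1: (11,13.5)→(16.5,16)  cross = 11·16 − 16.5·13.5 = -46.7500; (r_i+r_j)·cross = 27.5·-46.7500 = -1285.6250
edge 2: (16.5,16)→(17.5,19)  cross = 16.5·19 − 17.5·16 = 33.5000; (r_i+r_j)·cross = 34·33.5000 = 1139.0000
edge 3: (17.5,19)→(18,38)  cross = 17.5·38 − 18·19 = 323.0000; (r_i+r_j)·cross = 35.5·323.0000 = 11466.5000
edge 4: (18,38)→(5.5,26.5)  cross = 18·26.5 − 5.5·38 = 268.0000; (r_i+r_j)·cross = 23.5·268.0000 = 6298.0000
Σcross = 360.5000 → A = |Σcross|/2 = 180.2500 mm²
Σ(r_i+r_j)·cross = 14033.2500 → first moment M = |Σ|/6 = 2338.8750
R_c = M/A = 2338.8750/180.2500 = 12.9757 mm
θ = 262° = 4.572763 rad
V = θ·R_c·A = 4.572763·12.9757·180.2500 = 10695.120 mm³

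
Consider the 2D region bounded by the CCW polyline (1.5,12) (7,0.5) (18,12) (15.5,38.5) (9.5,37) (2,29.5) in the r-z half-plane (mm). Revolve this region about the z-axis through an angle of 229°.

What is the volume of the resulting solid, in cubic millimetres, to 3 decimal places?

Volume = 17084.089 mm³

Profile (r,z), 6 vertices: (1.5,12) (7,0.5) (18,12) (15.5,38.5) (9.5,37) (2,29.5)
edge 0: (1.5,12)→(7,0.5)  cross = 1.5·0.5 − 7·12 = -83.2500; (r_i+r_j)·cross = 8.5·-83.2500 = -707.6250
edge 1: (7,0.5)→(18,12)  cross = 7·12 − 18·0.5 = 75.0000; (r_i+r_j)·cross = 25·75.0000 = 1875.0000
edge 2: (18,12)→(15.5,38.5)  cross = 18·38.5 − 15.5·12 = 507.0000; (r_i+r_j)·cross = 33.5·507.0000 = 16984.5000
edge 3: (15.5,38.5)→(9.5,37)  cross = 15.5·37 − 9.5·38.5 = 207.7500; (r_i+r_j)·cross = 25·207.7500 = 5193.7500
edge 4: (9.5,37)→(2,29.5)  cross = 9.5·29.5 − 2·37 = 206.2500; (r_i+r_j)·cross = 11.5·206.2500 = 2371.8750
edge 5: (2,29.5)→(1.5,12)  cross = 2·12 − 1.5·29.5 = -20.2500; (r_i+r_j)·cross = 3.5·-20.2500 = -70.8750
Σcross = 892.5000 → A = |Σcross|/2 = 446.2500 mm²
Σ(r_i+r_j)·cross = 25646.6250 → first moment M = |Σ|/6 = 4274.4375
R_c = M/A = 4274.4375/446.2500 = 9.5786 mm
θ = 229° = 3.996804 rad
V = θ·R_c·A = 3.996804·9.5786·446.2500 = 17084.089 mm³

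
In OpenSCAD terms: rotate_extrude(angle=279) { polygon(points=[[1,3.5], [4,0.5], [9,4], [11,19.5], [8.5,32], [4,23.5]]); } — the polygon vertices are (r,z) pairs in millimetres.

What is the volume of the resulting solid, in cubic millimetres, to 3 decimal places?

Volume = 5837.884 mm³

Profile (r,z), 6 vertices: (1,3.5) (4,0.5) (9,4) (11,19.5) (8.5,32) (4,23.5)
edge 0: (1,3.5)→(4,0.5)  cross = 1·0.5 − 4·3.5 = -13.5000; (r_i+r_j)·cross = 5·-13.5000 = -67.5000
edge 1: (4,0.5)→(9,4)  cross = 4·4 − 9·0.5 = 11.5000; (r_i+r_j)·cross = 13·11.5000 = 149.5000
edge 2: (9,4)→(11,19.5)  cross = 9·19.5 − 11·4 = 131.5000; (r_i+r_j)·cross = 20·131.5000 = 2630.0000
edge 3: (11,19.5)→(8.5,32)  cross = 11·32 − 8.5·19.5 = 186.2500; (r_i+r_j)·cross = 19.5·186.2500 = 3631.8750
edge 4: (8.5,32)→(4,23.5)  cross = 8.5·23.5 − 4·32 = 71.7500; (r_i+r_j)·cross = 12.5·71.7500 = 896.8750
edge 5: (4,23.5)→(1,3.5)  cross = 4·3.5 − 1·23.5 = -9.5000; (r_i+r_j)·cross = 5·-9.5000 = -47.5000
Σcross = 378.0000 → A = |Σcross|/2 = 189.0000 mm²
Σ(r_i+r_j)·cross = 7193.2500 → first moment M = |Σ|/6 = 1198.8750
R_c = M/A = 1198.8750/189.0000 = 6.3433 mm
θ = 279° = 4.869469 rad
V = θ·R_c·A = 4.869469·6.3433·189.0000 = 5837.884 mm³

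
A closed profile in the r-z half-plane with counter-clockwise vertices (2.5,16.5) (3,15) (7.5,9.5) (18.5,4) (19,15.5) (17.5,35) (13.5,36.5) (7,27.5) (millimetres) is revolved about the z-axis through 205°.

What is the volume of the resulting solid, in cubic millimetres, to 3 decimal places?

Volume = 15211.101 mm³

Profile (r,z), 8 vertices: (2.5,16.5) (3,15) (7.5,9.5) (18.5,4) (19,15.5) (17.5,35) (13.5,36.5) (7,27.5)
edge 0: (2.5,16.5)→(3,15)  cross = 2.5·15 − 3·16.5 = -12.0000; (r_i+r_j)·cross = 5.5·-12.0000 = -66.0000
edge 1: (3,15)→(7.5,9.5)  cross = 3·9.5 − 7.5·15 = -84.0000; (r_i+r_j)·cross = 10.5·-84.0000 = -882.0000
edge 2: (7.5,9.5)→(18.5,4)  cross = 7.5·4 − 18.5·9.5 = -145.7500; (r_i+r_j)·cross = 26·-145.7500 = -3789.5000
edge 3: (18.5,4)→(19,15.5)  cross = 18.5·15.5 − 19·4 = 210.7500; (r_i+r_j)·cross = 37.5·210.7500 = 7903.1250
edge 4: (19,15.5)→(17.5,35)  cross = 19·35 − 17.5·15.5 = 393.7500; (r_i+r_j)·cross = 36.5·393.7500 = 14371.8750
edge 5: (17.5,35)→(13.5,36.5)  cross = 17.5·36.5 − 13.5·35 = 166.2500; (r_i+r_j)·cross = 31·166.2500 = 5153.7500
edge 6: (13.5,36.5)→(7,27.5)  cross = 13.5·27.5 − 7·36.5 = 115.7500; (r_i+r_j)·cross = 20.5·115.7500 = 2372.8750
edge 7: (7,27.5)→(2.5,16.5)  cross = 7·16.5 − 2.5·27.5 = 46.7500; (r_i+r_j)·cross = 9.5·46.7500 = 444.1250
Σcross = 691.5000 → A = |Σcross|/2 = 345.7500 mm²
Σ(r_i+r_j)·cross = 25508.2500 → first moment M = |Σ|/6 = 4251.3750
R_c = M/A = 4251.3750/345.7500 = 12.2961 mm
θ = 205° = 3.577925 rad
V = θ·R_c·A = 3.577925·12.2961·345.7500 = 15211.101 mm³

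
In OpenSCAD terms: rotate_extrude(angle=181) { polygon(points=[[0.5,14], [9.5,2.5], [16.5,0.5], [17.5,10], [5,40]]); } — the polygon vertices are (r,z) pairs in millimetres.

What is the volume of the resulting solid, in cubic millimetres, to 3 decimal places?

Profile (r,z), 5 vertices: (0.5,14) (9.5,2.5) (16.5,0.5) (17.5,10) (5,40)
edge 0: (0.5,14)→(9.5,2.5)  cross = 0.5·2.5 − 9.5·14 = -131.7500; (r_i+r_j)·cross = 10·-131.7500 = -1317.5000
edge 1: (9.5,2.5)→(16.5,0.5)  cross = 9.5·0.5 − 16.5·2.5 = -36.5000; (r_i+r_j)·cross = 26·-36.5000 = -949.0000
edge 2: (16.5,0.5)→(17.5,10)  cross = 16.5·10 − 17.5·0.5 = 156.2500; (r_i+r_j)·cross = 34·156.2500 = 5312.5000
edge 3: (17.5,10)→(5,40)  cross = 17.5·40 − 5·10 = 650.0000; (r_i+r_j)·cross = 22.5·650.0000 = 14625.0000
edge 4: (5,40)→(0.5,14)  cross = 5·14 − 0.5·40 = 50.0000; (r_i+r_j)·cross = 5.5·50.0000 = 275.0000
Σcross = 688.0000 → A = |Σcross|/2 = 344.0000 mm²
Σ(r_i+r_j)·cross = 17946.0000 → first moment M = |Σ|/6 = 2991.0000
R_c = M/A = 2991.0000/344.0000 = 8.6948 mm
θ = 181° = 3.159046 rad
V = θ·R_c·A = 3.159046·8.6948·344.0000 = 9448.706 mm³

Volume = 9448.706 mm³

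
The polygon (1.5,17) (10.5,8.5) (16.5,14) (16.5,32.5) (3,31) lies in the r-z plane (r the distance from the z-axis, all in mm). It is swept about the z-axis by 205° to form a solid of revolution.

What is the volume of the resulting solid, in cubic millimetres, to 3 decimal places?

Volume = 9755.660 mm³

Profile (r,z), 5 vertices: (1.5,17) (10.5,8.5) (16.5,14) (16.5,32.5) (3,31)
edge 0: (1.5,17)→(10.5,8.5)  cross = 1.5·8.5 − 10.5·17 = -165.7500; (r_i+r_j)·cross = 12·-165.7500 = -1989.0000
edge 1: (10.5,8.5)→(16.5,14)  cross = 10.5·14 − 16.5·8.5 = 6.7500; (r_i+r_j)·cross = 27·6.7500 = 182.2500
edge 2: (16.5,14)→(16.5,32.5)  cross = 16.5·32.5 − 16.5·14 = 305.2500; (r_i+r_j)·cross = 33·305.2500 = 10073.2500
edge 3: (16.5,32.5)→(3,31)  cross = 16.5·31 − 3·32.5 = 414.0000; (r_i+r_j)·cross = 19.5·414.0000 = 8073.0000
edge 4: (3,31)→(1.5,17)  cross = 3·17 − 1.5·31 = 4.5000; (r_i+r_j)·cross = 4.5·4.5000 = 20.2500
Σcross = 564.7500 → A = |Σcross|/2 = 282.3750 mm²
Σ(r_i+r_j)·cross = 16359.7500 → first moment M = |Σ|/6 = 2726.6250
R_c = M/A = 2726.6250/282.3750 = 9.6560 mm
θ = 205° = 3.577925 rad
V = θ·R_c·A = 3.577925·9.6560·282.3750 = 9755.660 mm³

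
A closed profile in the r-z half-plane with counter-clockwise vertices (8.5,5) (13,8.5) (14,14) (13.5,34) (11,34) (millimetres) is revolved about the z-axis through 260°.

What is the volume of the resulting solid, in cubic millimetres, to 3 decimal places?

Profile (r,z), 5 vertices: (8.5,5) (13,8.5) (14,14) (13.5,34) (11,34)
edge 0: (8.5,5)→(13,8.5)  cross = 8.5·8.5 − 13·5 = 7.2500; (r_i+r_j)·cross = 21.5·7.2500 = 155.8750
edge 1: (13,8.5)→(14,14)  cross = 13·14 − 14·8.5 = 63.0000; (r_i+r_j)·cross = 27·63.0000 = 1701.0000
edge 2: (14,14)→(13.5,34)  cross = 14·34 − 13.5·14 = 287.0000; (r_i+r_j)·cross = 27.5·287.0000 = 7892.5000
edge 3: (13.5,34)→(11,34)  cross = 13.5·34 − 11·34 = 85.0000; (r_i+r_j)·cross = 24.5·85.0000 = 2082.5000
edge 4: (11,34)→(8.5,5)  cross = 11·5 − 8.5·34 = -234.0000; (r_i+r_j)·cross = 19.5·-234.0000 = -4563.0000
Σcross = 208.2500 → A = |Σcross|/2 = 104.1250 mm²
Σ(r_i+r_j)·cross = 7268.8750 → first moment M = |Σ|/6 = 1211.4792
R_c = M/A = 1211.4792/104.1250 = 11.6349 mm
θ = 260° = 4.537856 rad
V = θ·R_c·A = 4.537856·11.6349·104.1250 = 5497.518 mm³

Volume = 5497.518 mm³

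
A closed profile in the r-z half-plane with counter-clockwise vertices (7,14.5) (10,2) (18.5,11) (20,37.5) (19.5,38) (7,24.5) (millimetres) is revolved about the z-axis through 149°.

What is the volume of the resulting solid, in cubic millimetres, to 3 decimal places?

Volume = 10341.429 mm³

Profile (r,z), 6 vertices: (7,14.5) (10,2) (18.5,11) (20,37.5) (19.5,38) (7,24.5)
edge 0: (7,14.5)→(10,2)  cross = 7·2 − 10·14.5 = -131.0000; (r_i+r_j)·cross = 17·-131.0000 = -2227.0000
edge 1: (10,2)→(18.5,11)  cross = 10·11 − 18.5·2 = 73.0000; (r_i+r_j)·cross = 28.5·73.0000 = 2080.5000
edge 2: (18.5,11)→(20,37.5)  cross = 18.5·37.5 − 20·11 = 473.7500; (r_i+r_j)·cross = 38.5·473.7500 = 18239.3750
edge 3: (20,37.5)→(19.5,38)  cross = 20·38 − 19.5·37.5 = 28.7500; (r_i+r_j)·cross = 39.5·28.7500 = 1135.6250
edge 4: (19.5,38)→(7,24.5)  cross = 19.5·24.5 − 7·38 = 211.7500; (r_i+r_j)·cross = 26.5·211.7500 = 5611.3750
edge 5: (7,24.5)→(7,14.5)  cross = 7·14.5 − 7·24.5 = -70.0000; (r_i+r_j)·cross = 14·-70.0000 = -980.0000
Σcross = 586.2500 → A = |Σcross|/2 = 293.1250 mm²
Σ(r_i+r_j)·cross = 23859.8750 → first moment M = |Σ|/6 = 3976.6458
R_c = M/A = 3976.6458/293.1250 = 13.5664 mm
θ = 149° = 2.600541 rad
V = θ·R_c·A = 2.600541·13.5664·293.1250 = 10341.429 mm³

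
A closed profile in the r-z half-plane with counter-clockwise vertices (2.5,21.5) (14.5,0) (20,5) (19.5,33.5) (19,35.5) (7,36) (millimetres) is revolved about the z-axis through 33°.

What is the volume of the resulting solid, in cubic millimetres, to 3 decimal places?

Volume = 3250.267 mm³

Profile (r,z), 6 vertices: (2.5,21.5) (14.5,0) (20,5) (19.5,33.5) (19,35.5) (7,36)
edge 0: (2.5,21.5)→(14.5,0)  cross = 2.5·0 − 14.5·21.5 = -311.7500; (r_i+r_j)·cross = 17·-311.7500 = -5299.7500
edge 1: (14.5,0)→(20,5)  cross = 14.5·5 − 20·0 = 72.5000; (r_i+r_j)·cross = 34.5·72.5000 = 2501.2500
edge 2: (20,5)→(19.5,33.5)  cross = 20·33.5 − 19.5·5 = 572.5000; (r_i+r_j)·cross = 39.5·572.5000 = 22613.7500
edge 3: (19.5,33.5)→(19,35.5)  cross = 19.5·35.5 − 19·33.5 = 55.7500; (r_i+r_j)·cross = 38.5·55.7500 = 2146.3750
edge 4: (19,35.5)→(7,36)  cross = 19·36 − 7·35.5 = 435.5000; (r_i+r_j)·cross = 26·435.5000 = 11323.0000
edge 5: (7,36)→(2.5,21.5)  cross = 7·21.5 − 2.5·36 = 60.5000; (r_i+r_j)·cross = 9.5·60.5000 = 574.7500
Σcross = 885.0000 → A = |Σcross|/2 = 442.5000 mm²
Σ(r_i+r_j)·cross = 33859.3750 → first moment M = |Σ|/6 = 5643.2292
R_c = M/A = 5643.2292/442.5000 = 12.7531 mm
θ = 33° = 0.575959 rad
V = θ·R_c·A = 0.575959·12.7531·442.5000 = 3250.267 mm³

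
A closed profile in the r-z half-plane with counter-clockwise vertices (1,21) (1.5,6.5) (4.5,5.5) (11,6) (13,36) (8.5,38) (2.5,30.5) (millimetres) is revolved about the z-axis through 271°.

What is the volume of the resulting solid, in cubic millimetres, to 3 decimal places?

Profile (r,z), 7 vertices: (1,21) (1.5,6.5) (4.5,5.5) (11,6) (13,36) (8.5,38) (2.5,30.5)
edge 0: (1,21)→(1.5,6.5)  cross = 1·6.5 − 1.5·21 = -25.0000; (r_i+r_j)·cross = 2.5·-25.0000 = -62.5000
edge 1: (1.5,6.5)→(4.5,5.5)  cross = 1.5·5.5 − 4.5·6.5 = -21.0000; (r_i+r_j)·cross = 6·-21.0000 = -126.0000
edge 2: (4.5,5.5)→(11,6)  cross = 4.5·6 − 11·5.5 = -33.5000; (r_i+r_j)·cross = 15.5·-33.5000 = -519.2500
edge 3: (11,6)→(13,36)  cross = 11·36 − 13·6 = 318.0000; (r_i+r_j)·cross = 24·318.0000 = 7632.0000
edge 4: (13,36)→(8.5,38)  cross = 13·38 − 8.5·36 = 188.0000; (r_i+r_j)·cross = 21.5·188.0000 = 4042.0000
edge 5: (8.5,38)→(2.5,30.5)  cross = 8.5·30.5 − 2.5·38 = 164.2500; (r_i+r_j)·cross = 11·164.2500 = 1806.7500
edge 6: (2.5,30.5)→(1,21)  cross = 2.5·21 − 1·30.5 = 22.0000; (r_i+r_j)·cross = 3.5·22.0000 = 77.0000
Σcross = 612.7500 → A = |Σcross|/2 = 306.3750 mm²
Σ(r_i+r_j)·cross = 12850.0000 → first moment M = |Σ|/6 = 2141.6667
R_c = M/A = 2141.6667/306.3750 = 6.9903 mm
θ = 271° = 4.729842 rad
V = θ·R_c·A = 4.729842·6.9903·306.3750 = 10129.746 mm³

Volume = 10129.746 mm³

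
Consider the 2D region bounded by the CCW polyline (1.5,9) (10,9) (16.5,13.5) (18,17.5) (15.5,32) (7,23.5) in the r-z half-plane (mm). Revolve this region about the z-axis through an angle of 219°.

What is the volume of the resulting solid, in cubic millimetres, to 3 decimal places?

Profile (r,z), 6 vertices: (1.5,9) (10,9) (16.5,13.5) (18,17.5) (15.5,32) (7,23.5)
edge 0: (1.5,9)→(10,9)  cross = 1.5·9 − 10·9 = -76.5000; (r_i+r_j)·cross = 11.5·-76.5000 = -879.7500
edge 1: (10,9)→(16.5,13.5)  cross = 10·13.5 − 16.5·9 = -13.5000; (r_i+r_j)·cross = 26.5·-13.5000 = -357.7500
edge 2: (16.5,13.5)→(18,17.5)  cross = 16.5·17.5 − 18·13.5 = 45.7500; (r_i+r_j)·cross = 34.5·45.7500 = 1578.3750
edge 3: (18,17.5)→(15.5,32)  cross = 18·32 − 15.5·17.5 = 304.7500; (r_i+r_j)·cross = 33.5·304.7500 = 10209.1250
edge 4: (15.5,32)→(7,23.5)  cross = 15.5·23.5 − 7·32 = 140.2500; (r_i+r_j)·cross = 22.5·140.2500 = 3155.6250
edge 5: (7,23.5)→(1.5,9)  cross = 7·9 − 1.5·23.5 = 27.7500; (r_i+r_j)·cross = 8.5·27.7500 = 235.8750
Σcross = 428.5000 → A = |Σcross|/2 = 214.2500 mm²
Σ(r_i+r_j)·cross = 13941.5000 → first moment M = |Σ|/6 = 2323.5833
R_c = M/A = 2323.5833/214.2500 = 10.8452 mm
θ = 219° = 3.822271 rad
V = θ·R_c·A = 3.822271·10.8452·214.2500 = 8881.365 mm³

Volume = 8881.365 mm³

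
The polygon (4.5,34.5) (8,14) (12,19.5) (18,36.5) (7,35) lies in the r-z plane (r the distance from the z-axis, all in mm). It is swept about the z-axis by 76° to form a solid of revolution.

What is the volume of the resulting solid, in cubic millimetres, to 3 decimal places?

Profile (r,z), 5 vertices: (4.5,34.5) (8,14) (12,19.5) (18,36.5) (7,35)
edge 0: (4.5,34.5)→(8,14)  cross = 4.5·14 − 8·34.5 = -213.0000; (r_i+r_j)·cross = 12.5·-213.0000 = -2662.5000
edge 1: (8,14)→(12,19.5)  cross = 8·19.5 − 12·14 = -12.0000; (r_i+r_j)·cross = 20·-12.0000 = -240.0000
edge 2: (12,19.5)→(18,36.5)  cross = 12·36.5 − 18·19.5 = 87.0000; (r_i+r_j)·cross = 30·87.0000 = 2610.0000
edge 3: (18,36.5)→(7,35)  cross = 18·35 − 7·36.5 = 374.5000; (r_i+r_j)·cross = 25·374.5000 = 9362.5000
edge 4: (7,35)→(4.5,34.5)  cross = 7·34.5 − 4.5·35 = 84.0000; (r_i+r_j)·cross = 11.5·84.0000 = 966.0000
Σcross = 320.5000 → A = |Σcross|/2 = 160.2500 mm²
Σ(r_i+r_j)·cross = 10036.0000 → first moment M = |Σ|/6 = 1672.6667
R_c = M/A = 1672.6667/160.2500 = 10.4379 mm
θ = 76° = 1.326450 rad
V = θ·R_c·A = 1.326450·10.4379·160.2500 = 2218.709 mm³

Volume = 2218.709 mm³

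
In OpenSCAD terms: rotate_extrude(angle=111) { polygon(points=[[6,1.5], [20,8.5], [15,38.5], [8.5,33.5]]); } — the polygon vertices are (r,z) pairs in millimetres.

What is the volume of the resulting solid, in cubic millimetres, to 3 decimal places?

Volume = 7885.600 mm³

Profile (r,z), 4 vertices: (6,1.5) (20,8.5) (15,38.5) (8.5,33.5)
edge 0: (6,1.5)→(20,8.5)  cross = 6·8.5 − 20·1.5 = 21.0000; (r_i+r_j)·cross = 26·21.0000 = 546.0000
edge 1: (20,8.5)→(15,38.5)  cross = 20·38.5 − 15·8.5 = 642.5000; (r_i+r_j)·cross = 35·642.5000 = 22487.5000
edge 2: (15,38.5)→(8.5,33.5)  cross = 15·33.5 − 8.5·38.5 = 175.2500; (r_i+r_j)·cross = 23.5·175.2500 = 4118.3750
edge 3: (8.5,33.5)→(6,1.5)  cross = 8.5·1.5 − 6·33.5 = -188.2500; (r_i+r_j)·cross = 14.5·-188.2500 = -2729.6250
Σcross = 650.5000 → A = |Σcross|/2 = 325.2500 mm²
Σ(r_i+r_j)·cross = 24422.2500 → first moment M = |Σ|/6 = 4070.3750
R_c = M/A = 4070.3750/325.2500 = 12.5146 mm
θ = 111° = 1.937315 rad
V = θ·R_c·A = 1.937315·12.5146·325.2500 = 7885.600 mm³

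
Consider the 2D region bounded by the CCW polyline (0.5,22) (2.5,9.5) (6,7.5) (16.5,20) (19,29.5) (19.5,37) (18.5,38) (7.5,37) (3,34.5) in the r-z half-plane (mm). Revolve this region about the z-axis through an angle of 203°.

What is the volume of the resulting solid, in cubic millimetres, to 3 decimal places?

Volume = 13229.483 mm³

Profile (r,z), 9 vertices: (0.5,22) (2.5,9.5) (6,7.5) (16.5,20) (19,29.5) (19.5,37) (18.5,38) (7.5,37) (3,34.5)
edge 0: (0.5,22)→(2.5,9.5)  cross = 0.5·9.5 − 2.5·22 = -50.2500; (r_i+r_j)·cross = 3·-50.2500 = -150.7500
edge 1: (2.5,9.5)→(6,7.5)  cross = 2.5·7.5 − 6·9.5 = -38.2500; (r_i+r_j)·cross = 8.5·-38.2500 = -325.1250
edge 2: (6,7.5)→(16.5,20)  cross = 6·20 − 16.5·7.5 = -3.7500; (r_i+r_j)·cross = 22.5·-3.7500 = -84.3750
edge 3: (16.5,20)→(19,29.5)  cross = 16.5·29.5 − 19·20 = 106.7500; (r_i+r_j)·cross = 35.5·106.7500 = 3789.6250
edge 4: (19,29.5)→(19.5,37)  cross = 19·37 − 19.5·29.5 = 127.7500; (r_i+r_j)·cross = 38.5·127.7500 = 4918.3750
edge 5: (19.5,37)→(18.5,38)  cross = 19.5·38 − 18.5·37 = 56.5000; (r_i+r_j)·cross = 38·56.5000 = 2147.0000
edge 6: (18.5,38)→(7.5,37)  cross = 18.5·37 − 7.5·38 = 399.5000; (r_i+r_j)·cross = 26·399.5000 = 10387.0000
edge 7: (7.5,37)→(3,34.5)  cross = 7.5·34.5 − 3·37 = 147.7500; (r_i+r_j)·cross = 10.5·147.7500 = 1551.3750
edge 8: (3,34.5)→(0.5,22)  cross = 3·22 − 0.5·34.5 = 48.7500; (r_i+r_j)·cross = 3.5·48.7500 = 170.6250
Σcross = 794.7500 → A = |Σcross|/2 = 397.3750 mm²
Σ(r_i+r_j)·cross = 22403.7500 → first moment M = |Σ|/6 = 3733.9583
R_c = M/A = 3733.9583/397.3750 = 9.3966 mm
θ = 203° = 3.543018 rad
V = θ·R_c·A = 3.543018·9.3966·397.3750 = 13229.483 mm³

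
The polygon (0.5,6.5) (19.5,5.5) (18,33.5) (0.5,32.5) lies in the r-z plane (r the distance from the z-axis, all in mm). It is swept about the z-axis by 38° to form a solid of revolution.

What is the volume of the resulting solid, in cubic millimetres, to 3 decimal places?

Profile (r,z), 4 vertices: (0.5,6.5) (19.5,5.5) (18,33.5) (0.5,32.5)
edge 0: (0.5,6.5)→(19.5,5.5)  cross = 0.5·5.5 − 19.5·6.5 = -124.0000; (r_i+r_j)·cross = 20·-124.0000 = -2480.0000
edge 1: (19.5,5.5)→(18,33.5)  cross = 19.5·33.5 − 18·5.5 = 554.2500; (r_i+r_j)·cross = 37.5·554.2500 = 20784.3750
edge 2: (18,33.5)→(0.5,32.5)  cross = 18·32.5 − 0.5·33.5 = 568.2500; (r_i+r_j)·cross = 18.5·568.2500 = 10512.6250
edge 3: (0.5,32.5)→(0.5,6.5)  cross = 0.5·6.5 − 0.5·32.5 = -13.0000; (r_i+r_j)·cross = 1·-13.0000 = -13.0000
Σcross = 985.5000 → A = |Σcross|/2 = 492.7500 mm²
Σ(r_i+r_j)·cross = 28804.0000 → first moment M = |Σ|/6 = 4800.6667
R_c = M/A = 4800.6667/492.7500 = 9.7426 mm
θ = 38° = 0.663225 rad
V = θ·R_c·A = 0.663225·9.7426·492.7500 = 3183.923 mm³

Volume = 3183.923 mm³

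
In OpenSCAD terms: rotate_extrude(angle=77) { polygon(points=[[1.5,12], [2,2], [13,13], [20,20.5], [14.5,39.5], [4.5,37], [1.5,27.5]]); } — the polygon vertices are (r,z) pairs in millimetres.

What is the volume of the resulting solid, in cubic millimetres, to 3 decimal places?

Volume = 5442.109 mm³

Profile (r,z), 7 vertices: (1.5,12) (2,2) (13,13) (20,20.5) (14.5,39.5) (4.5,37) (1.5,27.5)
edge 0: (1.5,12)→(2,2)  cross = 1.5·2 − 2·12 = -21.0000; (r_i+r_j)·cross = 3.5·-21.0000 = -73.5000
edge 1: (2,2)→(13,13)  cross = 2·13 − 13·2 = 0.0000; (r_i+r_j)·cross = 15·0.0000 = 0.0000
edge 2: (13,13)→(20,20.5)  cross = 13·20.5 − 20·13 = 6.5000; (r_i+r_j)·cross = 33·6.5000 = 214.5000
edge 3: (20,20.5)→(14.5,39.5)  cross = 20·39.5 − 14.5·20.5 = 492.7500; (r_i+r_j)·cross = 34.5·492.7500 = 16999.8750
edge 4: (14.5,39.5)→(4.5,37)  cross = 14.5·37 − 4.5·39.5 = 358.7500; (r_i+r_j)·cross = 19·358.7500 = 6816.2500
edge 5: (4.5,37)→(1.5,27.5)  cross = 4.5·27.5 − 1.5·37 = 68.2500; (r_i+r_j)·cross = 6·68.2500 = 409.5000
edge 6: (1.5,27.5)→(1.5,12)  cross = 1.5·12 − 1.5·27.5 = -23.2500; (r_i+r_j)·cross = 3·-23.2500 = -69.7500
Σcross = 882.0000 → A = |Σcross|/2 = 441.0000 mm²
Σ(r_i+r_j)·cross = 24296.8750 → first moment M = |Σ|/6 = 4049.4792
R_c = M/A = 4049.4792/441.0000 = 9.1825 mm
θ = 77° = 1.343904 rad
V = θ·R_c·A = 1.343904·9.1825·441.0000 = 5442.109 mm³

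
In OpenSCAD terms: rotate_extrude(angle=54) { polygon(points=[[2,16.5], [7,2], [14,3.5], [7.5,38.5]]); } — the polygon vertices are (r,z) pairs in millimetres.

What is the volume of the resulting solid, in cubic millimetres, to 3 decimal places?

Volume = 1632.254 mm³

Profile (r,z), 4 vertices: (2,16.5) (7,2) (14,3.5) (7.5,38.5)
edge 0: (2,16.5)→(7,2)  cross = 2·2 − 7·16.5 = -111.5000; (r_i+r_j)·cross = 9·-111.5000 = -1003.5000
edge 1: (7,2)→(14,3.5)  cross = 7·3.5 − 14·2 = -3.5000; (r_i+r_j)·cross = 21·-3.5000 = -73.5000
edge 2: (14,3.5)→(7.5,38.5)  cross = 14·38.5 − 7.5·3.5 = 512.7500; (r_i+r_j)·cross = 21.5·512.7500 = 11024.1250
edge 3: (7.5,38.5)→(2,16.5)  cross = 7.5·16.5 − 2·38.5 = 46.7500; (r_i+r_j)·cross = 9.5·46.7500 = 444.1250
Σcross = 444.5000 → A = |Σcross|/2 = 222.2500 mm²
Σ(r_i+r_j)·cross = 10391.2500 → first moment M = |Σ|/6 = 1731.8750
R_c = M/A = 1731.8750/222.2500 = 7.7925 mm
θ = 54° = 0.942478 rad
V = θ·R_c·A = 0.942478·7.7925·222.2500 = 1632.254 mm³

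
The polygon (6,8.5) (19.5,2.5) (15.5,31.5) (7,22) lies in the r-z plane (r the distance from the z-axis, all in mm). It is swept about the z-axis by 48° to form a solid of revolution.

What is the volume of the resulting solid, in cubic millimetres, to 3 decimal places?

Volume = 2522.647 mm³

Profile (r,z), 4 vertices: (6,8.5) (19.5,2.5) (15.5,31.5) (7,22)
edge 0: (6,8.5)→(19.5,2.5)  cross = 6·2.5 − 19.5·8.5 = -150.7500; (r_i+r_j)·cross = 25.5·-150.7500 = -3844.1250
edge 1: (19.5,2.5)→(15.5,31.5)  cross = 19.5·31.5 − 15.5·2.5 = 575.5000; (r_i+r_j)·cross = 35·575.5000 = 20142.5000
edge 2: (15.5,31.5)→(7,22)  cross = 15.5·22 − 7·31.5 = 120.5000; (r_i+r_j)·cross = 22.5·120.5000 = 2711.2500
edge 3: (7,22)→(6,8.5)  cross = 7·8.5 − 6·22 = -72.5000; (r_i+r_j)·cross = 13·-72.5000 = -942.5000
Σcross = 472.7500 → A = |Σcross|/2 = 236.3750 mm²
Σ(r_i+r_j)·cross = 18067.1250 → first moment M = |Σ|/6 = 3011.1875
R_c = M/A = 3011.1875/236.3750 = 12.7390 mm
θ = 48° = 0.837758 rad
V = θ·R_c·A = 0.837758·12.7390·236.3750 = 2522.647 mm³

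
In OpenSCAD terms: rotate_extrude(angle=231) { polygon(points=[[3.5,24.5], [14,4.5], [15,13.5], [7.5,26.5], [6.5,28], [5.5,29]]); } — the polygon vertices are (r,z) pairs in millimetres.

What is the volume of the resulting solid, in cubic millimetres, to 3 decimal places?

Profile (r,z), 6 vertices: (3.5,24.5) (14,4.5) (15,13.5) (7.5,26.5) (6.5,28) (5.5,29)
edge 0: (3.5,24.5)→(14,4.5)  cross = 3.5·4.5 − 14·24.5 = -327.2500; (r_i+r_j)·cross = 17.5·-327.2500 = -5726.8750
edge 1: (14,4.5)→(15,13.5)  cross = 14·13.5 − 15·4.5 = 121.5000; (r_i+r_j)·cross = 29·121.5000 = 3523.5000
edge 2: (15,13.5)→(7.5,26.5)  cross = 15·26.5 − 7.5·13.5 = 296.2500; (r_i+r_j)·cross = 22.5·296.2500 = 6665.6250
edge 3: (7.5,26.5)→(6.5,28)  cross = 7.5·28 − 6.5·26.5 = 37.7500; (r_i+r_j)·cross = 14·37.7500 = 528.5000
edge 4: (6.5,28)→(5.5,29)  cross = 6.5·29 − 5.5·28 = 34.5000; (r_i+r_j)·cross = 12·34.5000 = 414.0000
edge 5: (5.5,29)→(3.5,24.5)  cross = 5.5·24.5 − 3.5·29 = 33.2500; (r_i+r_j)·cross = 9·33.2500 = 299.2500
Σcross = 196.0000 → A = |Σcross|/2 = 98.0000 mm²
Σ(r_i+r_j)·cross = 5704.0000 → first moment M = |Σ|/6 = 950.6667
R_c = M/A = 950.6667/98.0000 = 9.7007 mm
θ = 231° = 4.031711 rad
V = θ·R_c·A = 4.031711·9.7007·98.0000 = 3832.813 mm³

Volume = 3832.813 mm³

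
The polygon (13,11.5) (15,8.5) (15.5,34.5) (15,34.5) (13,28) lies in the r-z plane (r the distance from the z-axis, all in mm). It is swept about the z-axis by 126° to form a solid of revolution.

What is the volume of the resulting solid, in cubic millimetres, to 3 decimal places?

Volume = 1532.233 mm³

Profile (r,z), 5 vertices: (13,11.5) (15,8.5) (15.5,34.5) (15,34.5) (13,28)
edge 0: (13,11.5)→(15,8.5)  cross = 13·8.5 − 15·11.5 = -62.0000; (r_i+r_j)·cross = 28·-62.0000 = -1736.0000
edge 1: (15,8.5)→(15.5,34.5)  cross = 15·34.5 − 15.5·8.5 = 385.7500; (r_i+r_j)·cross = 30.5·385.7500 = 11765.3750
edge 2: (15.5,34.5)→(15,34.5)  cross = 15.5·34.5 − 15·34.5 = 17.2500; (r_i+r_j)·cross = 30.5·17.2500 = 526.1250
edge 3: (15,34.5)→(13,28)  cross = 15·28 − 13·34.5 = -28.5000; (r_i+r_j)·cross = 28·-28.5000 = -798.0000
edge 4: (13,28)→(13,11.5)  cross = 13·11.5 − 13·28 = -214.5000; (r_i+r_j)·cross = 26·-214.5000 = -5577.0000
Σcross = 98.0000 → A = |Σcross|/2 = 49.0000 mm²
Σ(r_i+r_j)·cross = 4180.5000 → first moment M = |Σ|/6 = 696.7500
R_c = M/A = 696.7500/49.0000 = 14.2194 mm
θ = 126° = 2.199115 rad
V = θ·R_c·A = 2.199115·14.2194·49.0000 = 1532.233 mm³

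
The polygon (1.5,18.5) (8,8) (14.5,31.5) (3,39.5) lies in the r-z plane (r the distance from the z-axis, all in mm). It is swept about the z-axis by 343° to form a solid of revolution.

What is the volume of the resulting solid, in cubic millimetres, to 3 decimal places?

Profile (r,z), 4 vertices: (1.5,18.5) (8,8) (14.5,31.5) (3,39.5)
edge 0: (1.5,18.5)→(8,8)  cross = 1.5·8 − 8·18.5 = -136.0000; (r_i+r_j)·cross = 9.5·-136.0000 = -1292.0000
edge 1: (8,8)→(14.5,31.5)  cross = 8·31.5 − 14.5·8 = 136.0000; (r_i+r_j)·cross = 22.5·136.0000 = 3060.0000
edge 2: (14.5,31.5)→(3,39.5)  cross = 14.5·39.5 − 3·31.5 = 478.2500; (r_i+r_j)·cross = 17.5·478.2500 = 8369.3750
edge 3: (3,39.5)→(1.5,18.5)  cross = 3·18.5 − 1.5·39.5 = -3.7500; (r_i+r_j)·cross = 4.5·-3.7500 = -16.8750
Σcross = 474.5000 → A = |Σcross|/2 = 237.2500 mm²
Σ(r_i+r_j)·cross = 10120.5000 → first moment M = |Σ|/6 = 1686.7500
R_c = M/A = 1686.7500/237.2500 = 7.1096 mm
θ = 343° = 5.986479 rad
V = θ·R_c·A = 5.986479·7.1096·237.2500 = 10097.694 mm³

Volume = 10097.694 mm³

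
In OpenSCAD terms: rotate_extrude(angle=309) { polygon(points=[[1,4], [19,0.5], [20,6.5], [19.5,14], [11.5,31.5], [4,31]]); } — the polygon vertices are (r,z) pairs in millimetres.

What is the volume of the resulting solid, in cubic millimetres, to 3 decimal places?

Profile (r,z), 6 vertices: (1,4) (19,0.5) (20,6.5) (19.5,14) (11.5,31.5) (4,31)
edge 0: (1,4)→(19,0.5)  cross = 1·0.5 − 19·4 = -75.5000; (r_i+r_j)·cross = 20·-75.5000 = -1510.0000
edge 1: (19,0.5)→(20,6.5)  cross = 19·6.5 − 20·0.5 = 113.5000; (r_i+r_j)·cross = 39·113.5000 = 4426.5000
edge 2: (20,6.5)→(19.5,14)  cross = 20·14 − 19.5·6.5 = 153.2500; (r_i+r_j)·cross = 39.5·153.2500 = 6053.3750
edge 3: (19.5,14)→(11.5,31.5)  cross = 19.5·31.5 − 11.5·14 = 453.2500; (r_i+r_j)·cross = 31·453.2500 = 14050.7500
edge 4: (11.5,31.5)→(4,31)  cross = 11.5·31 − 4·31.5 = 230.5000; (r_i+r_j)·cross = 15.5·230.5000 = 3572.7500
edge 5: (4,31)→(1,4)  cross = 4·4 − 1·31 = -15.0000; (r_i+r_j)·cross = 5·-15.0000 = -75.0000
Σcross = 860.0000 → A = |Σcross|/2 = 430.0000 mm²
Σ(r_i+r_j)·cross = 26518.3750 → first moment M = |Σ|/6 = 4419.7292
R_c = M/A = 4419.7292/430.0000 = 10.2784 mm
θ = 309° = 5.393067 rad
V = θ·R_c·A = 5.393067·10.2784·430.0000 = 23835.897 mm³

Volume = 23835.897 mm³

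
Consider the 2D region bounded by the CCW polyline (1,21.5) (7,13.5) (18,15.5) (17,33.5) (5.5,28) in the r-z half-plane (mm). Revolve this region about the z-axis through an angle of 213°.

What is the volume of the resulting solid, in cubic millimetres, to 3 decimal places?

Volume = 9030.552 mm³

Profile (r,z), 5 vertices: (1,21.5) (7,13.5) (18,15.5) (17,33.5) (5.5,28)
edge 0: (1,21.5)→(7,13.5)  cross = 1·13.5 − 7·21.5 = -137.0000; (r_i+r_j)·cross = 8·-137.0000 = -1096.0000
edge 1: (7,13.5)→(18,15.5)  cross = 7·15.5 − 18·13.5 = -134.5000; (r_i+r_j)·cross = 25·-134.5000 = -3362.5000
edge 2: (18,15.5)→(17,33.5)  cross = 18·33.5 − 17·15.5 = 339.5000; (r_i+r_j)·cross = 35·339.5000 = 11882.5000
edge 3: (17,33.5)→(5.5,28)  cross = 17·28 − 5.5·33.5 = 291.7500; (r_i+r_j)·cross = 22.5·291.7500 = 6564.3750
edge 4: (5.5,28)→(1,21.5)  cross = 5.5·21.5 − 1·28 = 90.2500; (r_i+r_j)·cross = 6.5·90.2500 = 586.6250
Σcross = 450.0000 → A = |Σcross|/2 = 225.0000 mm²
Σ(r_i+r_j)·cross = 14575.0000 → first moment M = |Σ|/6 = 2429.1667
R_c = M/A = 2429.1667/225.0000 = 10.7963 mm
θ = 213° = 3.717551 rad
V = θ·R_c·A = 3.717551·10.7963·225.0000 = 9030.552 mm³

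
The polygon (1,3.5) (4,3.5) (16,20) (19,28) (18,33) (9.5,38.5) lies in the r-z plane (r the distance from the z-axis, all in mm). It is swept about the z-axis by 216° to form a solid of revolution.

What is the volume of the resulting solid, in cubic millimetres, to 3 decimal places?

Volume = 11146.135 mm³

Profile (r,z), 6 vertices: (1,3.5) (4,3.5) (16,20) (19,28) (18,33) (9.5,38.5)
edge 0: (1,3.5)→(4,3.5)  cross = 1·3.5 − 4·3.5 = -10.5000; (r_i+r_j)·cross = 5·-10.5000 = -52.5000
edge 1: (4,3.5)→(16,20)  cross = 4·20 − 16·3.5 = 24.0000; (r_i+r_j)·cross = 20·24.0000 = 480.0000
edge 2: (16,20)→(19,28)  cross = 16·28 − 19·20 = 68.0000; (r_i+r_j)·cross = 35·68.0000 = 2380.0000
edge 3: (19,28)→(18,33)  cross = 19·33 − 18·28 = 123.0000; (r_i+r_j)·cross = 37·123.0000 = 4551.0000
edge 4: (18,33)→(9.5,38.5)  cross = 18·38.5 − 9.5·33 = 379.5000; (r_i+r_j)·cross = 27.5·379.5000 = 10436.2500
edge 5: (9.5,38.5)→(1,3.5)  cross = 9.5·3.5 − 1·38.5 = -5.2500; (r_i+r_j)·cross = 10.5·-5.2500 = -55.1250
Σcross = 578.7500 → A = |Σcross|/2 = 289.3750 mm²
Σ(r_i+r_j)·cross = 17739.6250 → first moment M = |Σ|/6 = 2956.6042
R_c = M/A = 2956.6042/289.3750 = 10.2172 mm
θ = 216° = 3.769911 rad
V = θ·R_c·A = 3.769911·10.2172·289.3750 = 11146.135 mm³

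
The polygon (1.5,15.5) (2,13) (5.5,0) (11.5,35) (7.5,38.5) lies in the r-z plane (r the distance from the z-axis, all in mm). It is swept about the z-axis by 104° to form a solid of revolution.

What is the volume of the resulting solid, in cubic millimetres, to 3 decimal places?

Profile (r,z), 5 vertices: (1.5,15.5) (2,13) (5.5,0) (11.5,35) (7.5,38.5)
edge 0: (1.5,15.5)→(2,13)  cross = 1.5·13 − 2·15.5 = -11.5000; (r_i+r_j)·cross = 3.5·-11.5000 = -40.2500
edge 1: (2,13)→(5.5,0)  cross = 2·0 − 5.5·13 = -71.5000; (r_i+r_j)·cross = 7.5·-71.5000 = -536.2500
edge 2: (5.5,0)→(11.5,35)  cross = 5.5·35 − 11.5·0 = 192.5000; (r_i+r_j)·cross = 17·192.5000 = 3272.5000
edge 3: (11.5,35)→(7.5,38.5)  cross = 11.5·38.5 − 7.5·35 = 180.2500; (r_i+r_j)·cross = 19·180.2500 = 3424.7500
edge 4: (7.5,38.5)→(1.5,15.5)  cross = 7.5·15.5 − 1.5·38.5 = 58.5000; (r_i+r_j)·cross = 9·58.5000 = 526.5000
Σcross = 348.2500 → A = |Σcross|/2 = 174.1250 mm²
Σ(r_i+r_j)·cross = 6647.2500 → first moment M = |Σ|/6 = 1107.8750
R_c = M/A = 1107.8750/174.1250 = 6.3625 mm
θ = 104° = 1.815142 rad
V = θ·R_c·A = 1.815142·6.3625·174.1250 = 2010.951 mm³

Volume = 2010.951 mm³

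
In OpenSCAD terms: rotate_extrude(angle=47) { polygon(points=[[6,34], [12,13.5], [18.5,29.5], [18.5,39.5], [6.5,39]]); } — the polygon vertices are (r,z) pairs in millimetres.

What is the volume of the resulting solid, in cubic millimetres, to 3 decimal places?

Profile (r,z), 5 vertices: (6,34) (12,13.5) (18.5,29.5) (18.5,39.5) (6.5,39)
edge 0: (6,34)→(12,13.5)  cross = 6·13.5 − 12·34 = -327.0000; (r_i+r_j)·cross = 18·-327.0000 = -5886.0000
edge 1: (12,13.5)→(18.5,29.5)  cross = 12·29.5 − 18.5·13.5 = 104.2500; (r_i+r_j)·cross = 30.5·104.2500 = 3179.6250
edge 2: (18.5,29.5)→(18.5,39.5)  cross = 18.5·39.5 − 18.5·29.5 = 185.0000; (r_i+r_j)·cross = 37·185.0000 = 6845.0000
edge 3: (18.5,39.5)→(6.5,39)  cross = 18.5·39 − 6.5·39.5 = 464.7500; (r_i+r_j)·cross = 25·464.7500 = 11618.7500
edge 4: (6.5,39)→(6,34)  cross = 6.5·34 − 6·39 = -13.0000; (r_i+r_j)·cross = 12.5·-13.0000 = -162.5000
Σcross = 414.0000 → A = |Σcross|/2 = 207.0000 mm²
Σ(r_i+r_j)·cross = 15594.8750 → first moment M = |Σ|/6 = 2599.1458
R_c = M/A = 2599.1458/207.0000 = 12.5563 mm
θ = 47° = 0.820305 rad
V = θ·R_c·A = 0.820305·12.5563·207.0000 = 2132.092 mm³

Volume = 2132.092 mm³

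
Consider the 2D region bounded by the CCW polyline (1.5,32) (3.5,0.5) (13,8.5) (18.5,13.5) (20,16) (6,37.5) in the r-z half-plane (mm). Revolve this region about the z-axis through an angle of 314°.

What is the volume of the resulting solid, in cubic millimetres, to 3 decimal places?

Profile (r,z), 6 vertices: (1.5,32) (3.5,0.5) (13,8.5) (18.5,13.5) (20,16) (6,37.5)
edge 0: (1.5,32)→(3.5,0.5)  cross = 1.5·0.5 − 3.5·32 = -111.2500; (r_i+r_j)·cross = 5·-111.2500 = -556.2500
edge 1: (3.5,0.5)→(13,8.5)  cross = 3.5·8.5 − 13·0.5 = 23.2500; (r_i+r_j)·cross = 16.5·23.2500 = 383.6250
edge 2: (13,8.5)→(18.5,13.5)  cross = 13·13.5 − 18.5·8.5 = 18.2500; (r_i+r_j)·cross = 31.5·18.2500 = 574.8750
edge 3: (18.5,13.5)→(20,16)  cross = 18.5·16 − 20·13.5 = 26.0000; (r_i+r_j)·cross = 38.5·26.0000 = 1001.0000
edge 4: (20,16)→(6,37.5)  cross = 20·37.5 − 6·16 = 654.0000; (r_i+r_j)·cross = 26·654.0000 = 17004.0000
edge 5: (6,37.5)→(1.5,32)  cross = 6·32 − 1.5·37.5 = 135.7500; (r_i+r_j)·cross = 7.5·135.7500 = 1018.1250
Σcross = 746.0000 → A = |Σcross|/2 = 373.0000 mm²
Σ(r_i+r_j)·cross = 19425.3750 → first moment M = |Σ|/6 = 3237.5625
R_c = M/A = 3237.5625/373.0000 = 8.6798 mm
θ = 314° = 5.480334 rad
V = θ·R_c·A = 5.480334·8.6798·373.0000 = 17742.923 mm³

Volume = 17742.923 mm³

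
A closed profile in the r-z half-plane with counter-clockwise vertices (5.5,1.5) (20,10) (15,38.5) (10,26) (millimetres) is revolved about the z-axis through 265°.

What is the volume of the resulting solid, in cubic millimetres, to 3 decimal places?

Volume = 15785.929 mm³

Profile (r,z), 4 vertices: (5.5,1.5) (20,10) (15,38.5) (10,26)
edge 0: (5.5,1.5)→(20,10)  cross = 5.5·10 − 20·1.5 = 25.0000; (r_i+r_j)·cross = 25.5·25.0000 = 637.5000
edge 1: (20,10)→(15,38.5)  cross = 20·38.5 − 15·10 = 620.0000; (r_i+r_j)·cross = 35·620.0000 = 21700.0000
edge 2: (15,38.5)→(10,26)  cross = 15·26 − 10·38.5 = 5.0000; (r_i+r_j)·cross = 25·5.0000 = 125.0000
edge 3: (10,26)→(5.5,1.5)  cross = 10·1.5 − 5.5·26 = -128.0000; (r_i+r_j)·cross = 15.5·-128.0000 = -1984.0000
Σcross = 522.0000 → A = |Σcross|/2 = 261.0000 mm²
Σ(r_i+r_j)·cross = 20478.5000 → first moment M = |Σ|/6 = 3413.0833
R_c = M/A = 3413.0833/261.0000 = 13.0769 mm
θ = 265° = 4.625123 rad
V = θ·R_c·A = 4.625123·13.0769·261.0000 = 15785.929 mm³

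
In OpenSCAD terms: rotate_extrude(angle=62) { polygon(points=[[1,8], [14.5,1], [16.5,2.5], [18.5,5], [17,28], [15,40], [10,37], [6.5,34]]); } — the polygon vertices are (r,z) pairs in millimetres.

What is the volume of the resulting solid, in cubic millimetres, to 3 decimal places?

Profile (r,z), 8 vertices: (1,8) (14.5,1) (16.5,2.5) (18.5,5) (17,28) (15,40) (10,37) (6.5,34)
edge 0: (1,8)→(14.5,1)  cross = 1·1 − 14.5·8 = -115.0000; (r_i+r_j)·cross = 15.5·-115.0000 = -1782.5000
edge 1: (14.5,1)→(16.5,2.5)  cross = 14.5·2.5 − 16.5·1 = 19.7500; (r_i+r_j)·cross = 31·19.7500 = 612.2500
edge 2: (16.5,2.5)→(18.5,5)  cross = 16.5·5 − 18.5·2.5 = 36.2500; (r_i+r_j)·cross = 35·36.2500 = 1268.7500
edge 3: (18.5,5)→(17,28)  cross = 18.5·28 − 17·5 = 433.0000; (r_i+r_j)·cross = 35.5·433.0000 = 15371.5000
edge 4: (17,28)→(15,40)  cross = 17·40 − 15·28 = 260.0000; (r_i+r_j)·cross = 32·260.0000 = 8320.0000
edge 5: (15,40)→(10,37)  cross = 15·37 − 10·40 = 155.0000; (r_i+r_j)·cross = 25·155.0000 = 3875.0000
edge 6: (10,37)→(6.5,34)  cross = 10·34 − 6.5·37 = 99.5000; (r_i+r_j)·cross = 16.5·99.5000 = 1641.7500
edge 7: (6.5,34)→(1,8)  cross = 6.5·8 − 1·34 = 18.0000; (r_i+r_j)·cross = 7.5·18.0000 = 135.0000
Σcross = 906.5000 → A = |Σcross|/2 = 453.2500 mm²
Σ(r_i+r_j)·cross = 29441.7500 → first moment M = |Σ|/6 = 4906.9583
R_c = M/A = 4906.9583/453.2500 = 10.8262 mm
θ = 62° = 1.082104 rad
V = θ·R_c·A = 1.082104·10.8262·453.2500 = 5309.840 mm³

Volume = 5309.840 mm³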